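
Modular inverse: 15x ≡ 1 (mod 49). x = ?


Use the extended Euclidean algorithm to write 1 = 15·s + 49·t; then s mod 49 is the inverse.
Euclidean algorithm:
  15 = 0·49 + 15
  49 = 3·15 + 4
  15 = 3·4 + 3
  4 = 1·3 + 1
  3 = 3·1 + 0
gcd(15,49) = 1
Back-substitution gives: 15·(-13) + 49·(4) = 1
So 15⁻¹ ≡ -13 ≡ 36 (mod 49)
Check: 15 × 36 = 540 ≡ 1 (mod 49) ✓

15⁻¹ ≡ 36 (mod 49)


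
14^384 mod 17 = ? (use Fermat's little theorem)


Fermat's little theorem: if p is prime and gcd(a,p)=1, then a^(p-1) ≡ 1 (mod p)
p = 17 is prime, gcd(14,17) = 1
Reduce exponent: 384 mod 16 = 0
So 14^384 ≡ 14^0 (mod 17)
14^0 = 1

14^384 ≡ 1 (mod 17)


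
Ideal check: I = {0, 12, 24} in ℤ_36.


Check ideal conditions for I = {0, 12, 24} in ℤ_36:
(1) I is an additive subgroup? Yes
(2) For r ∈ ℤ_36 and a ∈ I: r·a ∈ I? Yes

Yes, I is an ideal of ℤ_36


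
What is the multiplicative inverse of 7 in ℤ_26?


Use the extended Euclidean algorithm to write 1 = 7·s + 26·t; then s mod 26 is the inverse.
Euclidean algorithm:
  7 = 0·26 + 7
  26 = 3·7 + 5
  7 = 1·5 + 2
  5 = 2·2 + 1
  2 = 2·1 + 0
gcd(7,26) = 1
Back-substitution gives: 7·(-11) + 26·(3) = 1
So 7⁻¹ ≡ -11 ≡ 15 (mod 26)
Check: 7 × 15 = 105 ≡ 1 (mod 26) ✓

7⁻¹ ≡ 15 (mod 26)


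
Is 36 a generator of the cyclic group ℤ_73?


g generates ℤ_n iff gcd(g, n) = 1
gcd(36, 73) = 1
Since gcd = 1, 36 is a generator.

Yes, 36 generates ℤ_73


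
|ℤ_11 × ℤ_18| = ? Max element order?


|ℤ_11 × ℤ_18| = 11 × 18 = 198
Max element order = lcm(11,18) = 198
Cyclic? Yes (gcd=1)

|ℤ_11×ℤ_18| = 198, max element order = 198


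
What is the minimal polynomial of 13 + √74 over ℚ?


Let α = 13 + √74. Then α - 13 = √74, so (α - 13)² = 74, giving α² - 26α + 95 = 0. Degree 2 and α ∉ ℚ, so this is the minimal polynomial.

Minimal polynomial: x² - 26x + 95


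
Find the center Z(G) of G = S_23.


Z(G) = {g ∈ G | gx = xg for all x ∈ G}
S_n is non-abelian for n ≥ 3; Z(S_23) is trivial

Z(S_23) = {e}


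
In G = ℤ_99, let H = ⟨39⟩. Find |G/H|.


|⟨39⟩| = n / gcd(39, 99) = 99 / 3 = 33
H is normal (ℤ_99 is abelian).
|G/H| = |G| / |H| = 99 / 33 = 3

|G/H| = 3


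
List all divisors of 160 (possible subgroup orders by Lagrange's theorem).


Lagrange's theorem: |H| divides |G|
|G| = 160
Divisors of 160: 1, 2, 4, 5, 8, 10, 16, 20, 32, 40, 80, 160

Possible subgroup orders: {1, 2, 4, 5, 8, 10, 16, 20, 32, 40, 80, 160}


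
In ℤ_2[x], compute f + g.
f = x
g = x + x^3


Add coefficients mod 2:
x^0: 0 + 0 = 0 (mod 2)
x^1: 1 + 1 = 0 (mod 2)
x^2: 0 + 0 = 0 (mod 2)
x^3: 0 + 1 = 1 (mod 2)
Result: x^3

f + g = x^3


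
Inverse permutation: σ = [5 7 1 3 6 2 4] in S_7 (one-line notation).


To find σ⁻¹, swap domain and range:
σ(1) = 5 → σ⁻¹(5) = 1
σ(2) = 7 → σ⁻¹(7) = 2
σ(3) = 1 → σ⁻¹(1) = 3
σ(4) = 3 → σ⁻¹(3) = 4
σ(5) = 6 → σ⁻¹(6) = 5
σ(6) = 2 → σ⁻¹(2) = 6
σ(7) = 4 → σ⁻¹(4) = 7

σ⁻¹ = [3 6 4 7 1 5 2]


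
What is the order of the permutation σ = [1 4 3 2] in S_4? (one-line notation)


Cycle decomposition: (2 4)
Cycle lengths: 2
Order = lcm(2) = 2

ord(σ) = 2


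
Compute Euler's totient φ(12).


φ(n) = count of k ∈ {1,...,n} with gcd(k,n)=1
Coprimes to 12: {1, 5, 7, 11}
Count: 4

φ(12) = 4


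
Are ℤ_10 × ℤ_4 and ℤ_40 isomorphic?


Comparing ℤ_10 × ℤ_4 and ℤ_40:
gcd(10,4) = 2 ≠ 1. Max element order in ℤ_10×ℤ_4 is lcm(10,4) = 20 < 40, so it has no element of order 40

No, ℤ_10 × ℤ_4 ≇ ℤ_40


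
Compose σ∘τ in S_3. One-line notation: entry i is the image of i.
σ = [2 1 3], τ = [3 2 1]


σ∘τ: apply τ first, then σ
1 →τ 3 →σ 3
2 →τ 2 →σ 1
3 →τ 1 →σ 2

σ∘τ = [3 1 2]


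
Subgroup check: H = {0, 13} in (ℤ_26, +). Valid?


Subgroup test for H = {0, 13} in (ℤ_26, +):
(1) 0 ∈ H? Yes
(2) Closure: for all a,b ∈ H, (a+b) mod 26 ∈ H? Yes
(3) Inverses: for all a ∈ H, -a mod 26 ∈ H? Yes

Yes, H is a subgroup of ℤ_26


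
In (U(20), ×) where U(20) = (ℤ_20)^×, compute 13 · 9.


Operation: multiplication mod 20
13 · 9 = (a × b) mod 20 with a = 13, b = 9

13 · 9 = 17


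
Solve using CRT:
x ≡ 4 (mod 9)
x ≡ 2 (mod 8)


m₁ = 9, m₂ = 8, gcd = 1, so CRT applies. M = m₁·m₂ = 72
Let M₁ = M/m₁ = 8, M₂ = M/m₂ = 9
Find y₁ ≡ M₁⁻¹ (mod m₁): 8⁻¹ ≡ 8 (mod 9)
Find y₂ ≡ M₂⁻¹ (mod m₂): 9⁻¹ ≡ 1 (mod 8)
x = a₁·M₁·y₁ + a₂·M₂·y₂ = 4·8·8 + 2·9·1 = 274
Reduce mod 72: x ≡ 58
Check: 58 mod 9 = 4 ✓, 58 mod 8 = 2 ✓

x ≡ 58 (mod 72)


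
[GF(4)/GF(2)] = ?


GF(4) = GF(2^2), so the extension degree is 2

[GF(4)/GF(2)] = 2


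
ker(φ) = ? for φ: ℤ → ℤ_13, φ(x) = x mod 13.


Kernel = preimage of identity
ker(φ) = {x ∈ ℤ : x ≡ 0 (mod 13)} = 13ℤ = {0, ±13, ±26, ...}

ker(φ) = 13ℤ


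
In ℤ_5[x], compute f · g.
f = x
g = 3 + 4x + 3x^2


Expand and collect like terms; reduce coefficients mod 5:
x^0: 0·3 = 0 ≡ 0 (mod 5)
x^1: 0·4 + 1·3 = 3 ≡ 3 (mod 5)
x^2: 0·3 + 1·4 = 4 ≡ 4 (mod 5)
x^3: 1·3 = 3 ≡ 3 (mod 5)
Result: 3x + 4x^2 + 3x^3

f · g = 3x + 4x^2 + 3x^3


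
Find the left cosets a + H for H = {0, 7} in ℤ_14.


H = {0, 7}, |H| = 2
Number of cosets = |G|/|H| = 14/2 = 7
0 + H = {0, 7}
1 + H = {1, 8}
2 + H = {2, 9}
3 + H = {3, 10}
4 + H = {4, 11}
5 + H = {5, 12}
6 + H = {6, 13}

Cosets: 0+H={0,7}; 1+H={1,8}; 2+H={2,9}; 3+H={3,10}; 4+H={4,11}; 5+H={5,12}; 6+H={6,13}


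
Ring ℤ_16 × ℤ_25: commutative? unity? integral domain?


Direct product ring; commutative with unity (1,1); but (1,0)·(0,1) = (0,0) gives zero divisors, so not an integral domain
Commutative: Yes
Integral domain: No
Has unity: Yes

ℤ_16 × ℤ_25: Commutative=Yes, Unity=Yes


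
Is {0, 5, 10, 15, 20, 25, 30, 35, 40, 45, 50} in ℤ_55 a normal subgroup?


H = {0, 5, 10, 15, 20, 25, 30, 35, 40, 45, 50} in ℤ_55
ℤ_55 is abelian; every subgroup of an abelian group is normal

Yes, normal subgroup


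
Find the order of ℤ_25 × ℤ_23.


|A × B| = |A| · |B|
|ℤ_25 × ℤ_23| = 25 × 23 = 575

|ℤ_25 × ℤ_23| = 575


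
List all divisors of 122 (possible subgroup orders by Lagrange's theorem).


Lagrange's theorem: |H| divides |G|
|G| = 122
Divisors of 122: 1, 2, 61, 122

Possible subgroup orders: {1, 2, 61, 122}


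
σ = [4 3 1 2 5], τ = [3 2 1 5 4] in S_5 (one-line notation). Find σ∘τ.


σ∘τ: apply τ first, then σ
1 →τ 3 →σ 1
2 →τ 2 →σ 3
3 →τ 1 →σ 4
4 →τ 5 →σ 5
5 →τ 4 →σ 2

σ∘τ = [1 3 4 5 2]


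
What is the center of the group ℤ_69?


Z(G) = {g ∈ G | gx = xg for all x ∈ G}
ℤ_69 is abelian, so Z(G) = G

Z(ℤ_69) = ℤ_69


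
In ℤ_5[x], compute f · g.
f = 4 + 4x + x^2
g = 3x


Expand and collect like terms; reduce coefficients mod 5:
x^0: 4·0 = 0 ≡ 0 (mod 5)
x^1: 4·3 + 4·0 = 12 ≡ 2 (mod 5)
x^2: 4·3 + 1·0 = 12 ≡ 2 (mod 5)
x^3: 1·3 = 3 ≡ 3 (mod 5)
Result: 2x + 2x^2 + 3x^3

f · g = 2x + 2x^2 + 3x^3


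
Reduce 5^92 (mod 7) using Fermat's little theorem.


Fermat's little theorem: if p is prime and gcd(a,p)=1, then a^(p-1) ≡ 1 (mod p)
p = 7 is prime, gcd(5,7) = 1
Reduce exponent: 92 mod 6 = 2
So 5^92 ≡ 5^2 (mod 7)
5^2 mod 7 = 4

5^92 ≡ 4 (mod 7)


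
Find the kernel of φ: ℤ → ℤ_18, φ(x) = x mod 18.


Kernel = preimage of identity
ker(φ) = {x ∈ ℤ : x ≡ 0 (mod 18)} = 18ℤ = {0, ±18, ±36, ...}

ker(φ) = 18ℤ


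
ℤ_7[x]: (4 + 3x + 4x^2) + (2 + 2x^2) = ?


Add coefficients mod 7:
x^0: 4 + 2 = 6 (mod 7)
x^1: 3 + 0 = 3 (mod 7)
x^2: 4 + 2 = 6 (mod 7)
Result: 6 + 3x + 6x^2

f + g = 6 + 3x + 6x^2


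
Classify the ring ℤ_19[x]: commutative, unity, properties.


ℤ_19 is a field (n prime), so ℤ_19[x] is a commutative integral domain with unity
Commutative: Yes
Integral domain: Yes
Has unity: Yes

ℤ_19[x]: Commutative=Yes, Unity=Yes


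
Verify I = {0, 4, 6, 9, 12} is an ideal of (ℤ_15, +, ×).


Check ideal conditions for I = {0, 4, 6, 9, 12} in ℤ_15:
(1) I is an additive subgroup? No
(2) For r ∈ ℤ_15 and a ∈ I: r·a ∈ I? No  [counterexample: r=2, a=4, r·a mod 15 = 8 ∉ I]

No, I is not an ideal of ℤ_15


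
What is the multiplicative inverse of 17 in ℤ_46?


Use the extended Euclidean algorithm to write 1 = 17·s + 46·t; then s mod 46 is the inverse.
Euclidean algorithm:
  17 = 0·46 + 17
  46 = 2·17 + 12
  17 = 1·12 + 5
  12 = 2·5 + 2
  5 = 2·2 + 1
  2 = 2·1 + 0
gcd(17,46) = 1
Back-substitution gives: 17·(19) + 46·(-7) = 1
So 17⁻¹ ≡ 19 ≡ 19 (mod 46)
Check: 17 × 19 = 323 ≡ 1 (mod 46) ✓

17⁻¹ ≡ 19 (mod 46)


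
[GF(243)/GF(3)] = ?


GF(243) = GF(3^5), so the extension degree is 5

[GF(243)/GF(3)] = 5


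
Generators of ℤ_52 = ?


g generates ℤ_n iff gcd(g,n) = 1
Prime factors of 52: 2, 13
Generators are g ∈ {1,...,51} not divisible by any of these primes.
Generators: {1, 3, 5, 7, 9, 11, 15, 17, 19, 21, 23, 25, 27, 29, 31, 33, 35, 37, 41, 43, 45, 47, 49, 51}
Number of generators = φ(52) = 24

Generators of ℤ_52 = {1, 3, 5, 7, 9, 11, 15, 17, 19, 21, 23, 25, 27, 29, 31, 33, 35, 37, 41, 43, 45, 47, 49, 51}


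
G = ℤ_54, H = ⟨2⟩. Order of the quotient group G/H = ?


|⟨2⟩| = n / gcd(2, 54) = 54 / 2 = 27
H is normal (ℤ_54 is abelian).
|G/H| = |G| / |H| = 54 / 27 = 2

|G/H| = 2


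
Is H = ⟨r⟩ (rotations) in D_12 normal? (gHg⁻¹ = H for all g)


H = ⟨r⟩ (rotations) in D_12
The rotation subgroup ⟨r⟩ has index 2 in D_12, so it is normal

Yes, normal subgroup


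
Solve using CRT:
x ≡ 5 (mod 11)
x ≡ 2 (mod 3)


m₁ = 11, m₂ = 3, gcd = 1, so CRT applies. M = m₁·m₂ = 33
Let M₁ = M/m₁ = 3, M₂ = M/m₂ = 11
Find y₁ ≡ M₁⁻¹ (mod m₁): 3⁻¹ ≡ 4 (mod 11)
Find y₂ ≡ M₂⁻¹ (mod m₂): 11⁻¹ ≡ 2 (mod 3)
x = a₁·M₁·y₁ + a₂·M₂·y₂ = 5·3·4 + 2·11·2 = 104
Reduce mod 33: x ≡ 5
Check: 5 mod 11 = 5 ✓, 5 mod 3 = 2 ✓

x ≡ 5 (mod 33)


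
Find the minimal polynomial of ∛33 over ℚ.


∛33 satisfies x³ - 33 = 0, irreducible over ℚ (no rational root; 33 is not a perfect cube)

Minimal polynomial: x³ - 33


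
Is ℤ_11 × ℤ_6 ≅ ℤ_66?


Comparing ℤ_11 × ℤ_6 and ℤ_66:
gcd(11,6) = 1, so ℤ_11 × ℤ_6 ≅ ℤ_66 (CRT)

Yes, ℤ_11 × ℤ_6 ≅ ℤ_66


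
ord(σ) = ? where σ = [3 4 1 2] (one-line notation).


Cycle decomposition: (1 3) (2 4)
Cycle lengths: 2, 2
Order = lcm(2, 2) = 2

ord(σ) = 2


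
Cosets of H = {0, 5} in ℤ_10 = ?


H = {0, 5}, |H| = 2
Number of cosets = |G|/|H| = 10/2 = 5
0 + H = {0, 5}
1 + H = {1, 6}
2 + H = {2, 7}
3 + H = {3, 8}
4 + H = {4, 9}

Cosets: 0+H={0,5}; 1+H={1,6}; 2+H={2,7}; 3+H={3,8}; 4+H={4,9}


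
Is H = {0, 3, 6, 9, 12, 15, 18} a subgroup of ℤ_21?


Subgroup test for H = {0, 3, 6, 9, 12, 15, 18} in (ℤ_21, +):
(1) 0 ∈ H? Yes
(2) Closure: for all a,b ∈ H, (a+b) mod 21 ∈ H? Yes
(3) Inverses: for all a ∈ H, -a mod 21 ∈ H? Yes

Yes, H is a subgroup of ℤ_21


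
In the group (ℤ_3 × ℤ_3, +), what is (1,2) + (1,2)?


Operation: componentwise addition mod (3, 3)
(1,2) + (1,2) = ((a₁+b₁) mod 3, (a₂+b₂) mod 3) with a = (1,2), b = (1,2)

(1,2) + (1,2) = (2,1)


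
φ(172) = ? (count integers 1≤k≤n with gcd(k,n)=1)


Factor n: 172 = 2^2 × 43
φ(n) = n · ∏(1 - 1/p) over distinct primes p | n
φ(172) = 172 · (1 - 1/2) · (1 - 1/43) = 84

φ(172) = 84


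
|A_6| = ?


|A_n| = n!/2 (even permutations)
|A_6| = 6!/2 = 720/2 = 360

|A_6| = 360


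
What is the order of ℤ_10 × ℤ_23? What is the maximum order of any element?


|ℤ_10 × ℤ_23| = 10 × 23 = 230
Max element order = lcm(10,23) = 230
Cyclic? Yes (gcd=1)

|ℤ_10×ℤ_23| = 230, max element order = 230


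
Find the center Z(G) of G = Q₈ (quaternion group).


Z(G) = {g ∈ G | gx = xg for all x ∈ G}
In Q₈ = {±1, ±i, ±j, ±k}, only ±1 commute with every element

Z(Q₈ (quaternion group)) = {1, -1}


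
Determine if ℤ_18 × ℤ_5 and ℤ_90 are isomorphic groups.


Comparing ℤ_18 × ℤ_5 and ℤ_90:
gcd(18,5) = 1, so ℤ_18 × ℤ_5 ≅ ℤ_90 (CRT)

Yes, ℤ_18 × ℤ_5 ≅ ℤ_90


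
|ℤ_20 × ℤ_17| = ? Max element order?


|ℤ_20 × ℤ_17| = 20 × 17 = 340
Max element order = lcm(20,17) = 340
Cyclic? Yes (gcd=1)

|ℤ_20×ℤ_17| = 340, max element order = 340


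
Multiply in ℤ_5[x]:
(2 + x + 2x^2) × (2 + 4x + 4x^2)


Expand and collect like terms; reduce coefficients mod 5:
x^0: 2·2 = 4 ≡ 4 (mod 5)
x^1: 2·4 + 1·2 = 10 ≡ 0 (mod 5)
x^2: 2·4 + 1·4 + 2·2 = 16 ≡ 1 (mod 5)
x^3: 1·4 + 2·4 = 12 ≡ 2 (mod 5)
x^4: 2·4 = 8 ≡ 3 (mod 5)
Result: 4 + x^2 + 2x^3 + 3x^4

f · g = 4 + x^2 + 2x^3 + 3x^4


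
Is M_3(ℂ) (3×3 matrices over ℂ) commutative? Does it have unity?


Matrix multiplication is non-commutative for n ≥ 2; the identity matrix I is the unity; singular matrices give zero divisors, so not an integral domain
Commutative: No
Integral domain: No
Has unity: Yes

M_3(ℂ) (3×3 matrices over ℂ): Commutative=No, Unity=Yes


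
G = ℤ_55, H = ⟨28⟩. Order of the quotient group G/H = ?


|⟨28⟩| = n / gcd(28, 55) = 55 / 1 = 55
H is normal (ℤ_55 is abelian).
|G/H| = |G| / |H| = 55 / 55 = 1

|G/H| = 1


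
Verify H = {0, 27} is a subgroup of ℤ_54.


Subgroup test for H = {0, 27} in (ℤ_54, +):
(1) 0 ∈ H? Yes
(2) Closure: for all a,b ∈ H, (a+b) mod 54 ∈ H? Yes
(3) Inverses: for all a ∈ H, -a mod 54 ∈ H? Yes

Yes, H is a subgroup of ℤ_54


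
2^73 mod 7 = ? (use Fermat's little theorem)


Fermat's little theorem: if p is prime and gcd(a,p)=1, then a^(p-1) ≡ 1 (mod p)
p = 7 is prime, gcd(2,7) = 1
Reduce exponent: 73 mod 6 = 1
So 2^73 ≡ 2^1 (mod 7)
2^1 mod 7 = 2

2^73 ≡ 2 (mod 7)


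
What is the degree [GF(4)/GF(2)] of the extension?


GF(4) = GF(2^2), so the extension degree is 2

[GF(4)/GF(2)] = 2


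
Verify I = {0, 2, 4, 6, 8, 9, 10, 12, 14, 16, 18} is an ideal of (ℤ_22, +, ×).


Check ideal conditions for I = {0, 2, 4, 6, 8, 9, 10, 12, 14, 16, 18} in ℤ_22:
(1) I is an additive subgroup? No
(2) For r ∈ ℤ_22 and a ∈ I: r·a ∈ I? No  [counterexample: r=2, a=10, r·a mod 22 = 20 ∉ I]

No, I is not an ideal of ℤ_22


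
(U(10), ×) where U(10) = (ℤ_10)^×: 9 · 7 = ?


Operation: multiplication mod 10
9 · 7 = (a × b) mod 10 with a = 9, b = 7

9 · 7 = 3


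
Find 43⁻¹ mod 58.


Use the extended Euclidean algorithm to write 1 = 43·s + 58·t; then s mod 58 is the inverse.
Euclidean algorithm:
  43 = 0·58 + 43
  58 = 1·43 + 15
  43 = 2·15 + 13
  15 = 1·13 + 2
  13 = 6·2 + 1
  2 = 2·1 + 0
gcd(43,58) = 1
Back-substitution gives: 43·(27) + 58·(-20) = 1
So 43⁻¹ ≡ 27 ≡ 27 (mod 58)
Check: 43 × 27 = 1161 ≡ 1 (mod 58) ✓

43⁻¹ ≡ 27 (mod 58)


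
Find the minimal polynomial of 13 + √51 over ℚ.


Let α = 13 + √51. Then α - 13 = √51, so (α - 13)² = 51, giving α² - 26α + 118 = 0. Degree 2 and α ∉ ℚ, so this is the minimal polynomial.

Minimal polynomial: x² - 26x + 118


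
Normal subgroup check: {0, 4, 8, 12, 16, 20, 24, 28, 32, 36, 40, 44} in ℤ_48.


H = {0, 4, 8, 12, 16, 20, 24, 28, 32, 36, 40, 44} in ℤ_48
ℤ_48 is abelian; every subgroup of an abelian group is normal

Yes, normal subgroup


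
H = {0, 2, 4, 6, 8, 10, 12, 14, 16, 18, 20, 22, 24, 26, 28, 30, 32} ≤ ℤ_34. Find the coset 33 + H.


33 + H = {33 + h (mod 34) : h ∈ H}
33+0=33, 33+2=1, 33+4=3, 33+6=5, 33+8=7, 33+10=9, 33+12=11, 33+14=13, 33+16=15, 33+18=17, 33+20=19, 33+22=21, 33+24=23, 33+26=25, 33+28=27, 33+30=29, 33+32=31
33 + H = {1, 3, 5, 7, 9, 11, 13, 15, 17, 19, 21, 23, 25, 27, 29, 31, 33} = 1 + H

33 + H = {1, 3, 5, 7, 9, 11, 13, 15, 17, 19, 21, 23, 25, 27, 29, 31, 33}


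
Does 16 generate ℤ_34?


g generates ℤ_n iff gcd(g, n) = 1
gcd(16, 34) = 2
Since gcd = 2 ≠ 1, ⟨16⟩ has order 17 < 34, so 16 is not a generator.

No, 16 does not generate ℤ_34


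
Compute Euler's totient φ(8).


φ(n) = count of k ∈ {1,...,n} with gcd(k,n)=1
Coprimes to 8: {1, 3, 5, 7}
Count: 4

φ(8) = 4


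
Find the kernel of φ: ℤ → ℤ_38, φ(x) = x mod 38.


Kernel = preimage of identity
ker(φ) = {x ∈ ℤ : x ≡ 0 (mod 38)} = 38ℤ = {0, ±38, ±76, ...}

ker(φ) = 38ℤ


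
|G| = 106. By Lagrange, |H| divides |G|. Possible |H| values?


Lagrange's theorem: |H| divides |G|
|G| = 106
Divisors of 106: 1, 2, 53, 106

Possible subgroup orders: {1, 2, 53, 106}


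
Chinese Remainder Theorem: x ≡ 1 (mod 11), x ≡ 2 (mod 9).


m₁ = 11, m₂ = 9, gcd = 1, so CRT applies. M = m₁·m₂ = 99
Let M₁ = M/m₁ = 9, M₂ = M/m₂ = 11
Find y₁ ≡ M₁⁻¹ (mod m₁): 9⁻¹ ≡ 5 (mod 11)
Find y₂ ≡ M₂⁻¹ (mod m₂): 11⁻¹ ≡ 5 (mod 9)
x = a₁·M₁·y₁ + a₂·M₂·y₂ = 1·9·5 + 2·11·5 = 155
Reduce mod 99: x ≡ 56
Check: 56 mod 11 = 1 ✓, 56 mod 9 = 2 ✓

x ≡ 56 (mod 99)


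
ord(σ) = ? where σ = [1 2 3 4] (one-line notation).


Cycle decomposition: identity (all elements fixed)
Order = 1 (identity has order 1)

ord(σ) = 1


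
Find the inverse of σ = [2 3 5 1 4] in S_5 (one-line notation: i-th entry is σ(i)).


To find σ⁻¹, swap domain and range:
σ(1) = 2 → σ⁻¹(2) = 1
σ(2) = 3 → σ⁻¹(3) = 2
σ(3) = 5 → σ⁻¹(5) = 3
σ(4) = 1 → σ⁻¹(1) = 4
σ(5) = 4 → σ⁻¹(4) = 5

σ⁻¹ = [4 1 2 5 3]


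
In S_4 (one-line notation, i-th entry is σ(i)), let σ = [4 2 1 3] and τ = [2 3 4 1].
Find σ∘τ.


σ∘τ: apply τ first, then σ
1 →τ 2 →σ 2
2 →τ 3 →σ 1
3 →τ 4 →σ 3
4 →τ 1 →σ 4

σ∘τ = [2 1 3 4]


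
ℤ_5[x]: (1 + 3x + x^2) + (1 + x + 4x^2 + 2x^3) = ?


Add coefficients mod 5:
x^0: 1 + 1 = 2 (mod 5)
x^1: 3 + 1 = 4 (mod 5)
x^2: 1 + 4 = 0 (mod 5)
x^3: 0 + 2 = 2 (mod 5)
Result: 2 + 4x + 2x^3

f + g = 2 + 4x + 2x^3


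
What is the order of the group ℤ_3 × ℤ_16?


|A × B| = |A| · |B|
|ℤ_3 × ℤ_16| = 3 × 16 = 48

|ℤ_3 × ℤ_16| = 48


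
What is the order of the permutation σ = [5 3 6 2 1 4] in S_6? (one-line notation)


Cycle decomposition: (1 5) (2 3 6 4)
Cycle lengths: 2, 4
Order = lcm(2, 4) = 4

ord(σ) = 4


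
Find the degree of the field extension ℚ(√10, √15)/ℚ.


[ℚ(√10,√15):ℚ] = [ℚ(√10,√15):ℚ(√10)]·[ℚ(√10):ℚ] = 2·2 = 4

[ℚ(√10, √15)/ℚ] = 4


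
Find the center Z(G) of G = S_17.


Z(G) = {g ∈ G | gx = xg for all x ∈ G}
S_n is non-abelian for n ≥ 3; Z(S_17) is trivial

Z(S_17) = {e}


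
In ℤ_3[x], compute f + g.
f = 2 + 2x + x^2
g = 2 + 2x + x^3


Add coefficients mod 3:
x^0: 2 + 2 = 1 (mod 3)
x^1: 2 + 2 = 1 (mod 3)
x^2: 1 + 0 = 1 (mod 3)
x^3: 0 + 1 = 1 (mod 3)
Result: 1 + x + x^2 + x^3

f + g = 1 + x + x^2 + x^3


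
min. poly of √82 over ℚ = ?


√82 satisfies x² - 82 = 0, irreducible over ℚ since 82 is squarefree

Minimal polynomial: x² - 82


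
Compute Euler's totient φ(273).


Factor n: 273 = 3 × 7 × 13
φ(n) = n · ∏(1 - 1/p) over distinct primes p | n
φ(273) = 273 · (1 - 1/3) · (1 - 1/7) · (1 - 1/13) = 144

φ(273) = 144


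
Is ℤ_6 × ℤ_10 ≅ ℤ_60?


Comparing ℤ_6 × ℤ_10 and ℤ_60:
gcd(6,10) = 2 ≠ 1. Max element order in ℤ_6×ℤ_10 is lcm(6,10) = 30 < 60, so it has no element of order 60

No, ℤ_6 × ℤ_10 ≇ ℤ_60


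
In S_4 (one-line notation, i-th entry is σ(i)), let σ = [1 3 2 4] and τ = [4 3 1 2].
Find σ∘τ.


σ∘τ: apply τ first, then σ
1 →τ 4 →σ 4
2 →τ 3 →σ 2
3 →τ 1 →σ 1
4 →τ 2 →σ 3

σ∘τ = [4 2 1 3]


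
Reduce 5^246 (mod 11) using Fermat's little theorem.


Fermat's little theorem: if p is prime and gcd(a,p)=1, then a^(p-1) ≡ 1 (mod p)
p = 11 is prime, gcd(5,11) = 1
Reduce exponent: 246 mod 10 = 6
So 5^246 ≡ 5^6 (mod 11)
5^6 mod 11 = 5

5^246 ≡ 5 (mod 11)


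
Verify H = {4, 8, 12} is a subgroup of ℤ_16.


Subgroup test for H = {4, 8, 12} in (ℤ_16, +):
(1) 0 ∈ H? No
(2) Closure: for all a,b ∈ H, (a+b) mod 16 ∈ H? No  [counterexample: 4 + 12 = 0 ∉ H]
(3) Inverses: for all a ∈ H, -a mod 16 ∈ H? Yes

No, H is not a subgroup of ℤ_16


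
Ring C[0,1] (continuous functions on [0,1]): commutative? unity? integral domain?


pointwise +,× is commutative with unity (constant 1); but bump functions with disjoint support multiply to 0 — zero divisors, so not an integral domain
Commutative: Yes
Integral domain: No
Has unity: Yes

C[0,1] (continuous functions on [0,1]): Commutative=Yes, Unity=Yes


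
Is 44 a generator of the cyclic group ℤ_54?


g generates ℤ_n iff gcd(g, n) = 1
gcd(44, 54) = 2
Since gcd = 2 ≠ 1, ⟨44⟩ has order 27 < 54, so 44 is not a generator.

No, 44 does not generate ℤ_54


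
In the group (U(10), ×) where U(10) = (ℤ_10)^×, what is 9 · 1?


Operation: multiplication mod 10
9 · 1 = (a × b) mod 10 with a = 9, b = 1

9 · 1 = 9


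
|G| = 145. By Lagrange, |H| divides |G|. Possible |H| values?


Lagrange's theorem: |H| divides |G|
|G| = 145
Divisors of 145: 1, 5, 29, 145

Possible subgroup orders: {1, 5, 29, 145}


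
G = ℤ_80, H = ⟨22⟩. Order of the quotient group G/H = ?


|⟨22⟩| = n / gcd(22, 80) = 80 / 2 = 40
H is normal (ℤ_80 is abelian).
|G/H| = |G| / |H| = 80 / 40 = 2

|G/H| = 2


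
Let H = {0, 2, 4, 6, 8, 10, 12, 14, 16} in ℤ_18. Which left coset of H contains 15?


15 + H = {15 + h (mod 18) : h ∈ H}
15+0=15, 15+2=17, 15+4=1, 15+6=3, 15+8=5, 15+10=7, 15+12=9, 15+14=11, 15+16=13
15 + H = {1, 3, 5, 7, 9, 11, 13, 15, 17} = 1 + H

15 + H = {1, 3, 5, 7, 9, 11, 13, 15, 17}


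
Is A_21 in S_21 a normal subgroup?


H = A_21 in S_21
A_21 has index 2 in S_21, and every subgroup of index 2 is normal

Yes, normal subgroup


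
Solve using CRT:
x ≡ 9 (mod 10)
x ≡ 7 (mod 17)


m₁ = 10, m₂ = 17, gcd = 1, so CRT applies. M = m₁·m₂ = 170
Let M₁ = M/m₁ = 17, M₂ = M/m₂ = 10
Find y₁ ≡ M₁⁻¹ (mod m₁): 17⁻¹ ≡ 3 (mod 10)
Find y₂ ≡ M₂⁻¹ (mod m₂): 10⁻¹ ≡ 12 (mod 17)
x = a₁·M₁·y₁ + a₂·M₂·y₂ = 9·17·3 + 7·10·12 = 1299
Reduce mod 170: x ≡ 109
Check: 109 mod 10 = 9 ✓, 109 mod 17 = 7 ✓

x ≡ 109 (mod 170)


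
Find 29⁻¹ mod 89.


Use the extended Euclidean algorithm to write 1 = 29·s + 89·t; then s mod 89 is the inverse.
Euclidean algorithm:
  29 = 0·89 + 29
  89 = 3·29 + 2
  29 = 14·2 + 1
  2 = 2·1 + 0
gcd(29,89) = 1
Back-substitution gives: 29·(43) + 89·(-14) = 1
So 29⁻¹ ≡ 43 ≡ 43 (mod 89)
Check: 29 × 43 = 1247 ≡ 1 (mod 89) ✓

29⁻¹ ≡ 43 (mod 89)


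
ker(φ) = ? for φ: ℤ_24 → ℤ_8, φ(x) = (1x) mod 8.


Kernel = preimage of identity
ker(φ) = {x ∈ ℤ_24 : 1x ≡ 0 (mod 8)}. Since 8 | 24, φ is well-defined. The kernel is the cyclic subgroup ⟨8⟩ of ℤ_24 (order 3), i.e. {0, 8, 16}

ker(φ) = {0, 8, 16}


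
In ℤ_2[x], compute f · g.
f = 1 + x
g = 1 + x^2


Expand and collect like terms; reduce coefficients mod 2:
x^0: 1·1 = 1 ≡ 1 (mod 2)
x^1: 1·0 + 1·1 = 1 ≡ 1 (mod 2)
x^2: 1·1 + 1·0 = 1 ≡ 1 (mod 2)
x^3: 1·1 = 1 ≡ 1 (mod 2)
Result: 1 + x + x^2 + x^3

f · g = 1 + x + x^2 + x^3


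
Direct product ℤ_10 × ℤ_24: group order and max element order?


|ℤ_10 × ℤ_24| = 10 × 24 = 240
Max element order = lcm(10,24) = 120
Cyclic? No (gcd=2)

|ℤ_10×ℤ_24| = 240, max element order = 120


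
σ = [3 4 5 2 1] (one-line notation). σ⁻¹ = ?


To find σ⁻¹, swap domain and range:
σ(1) = 3 → σ⁻¹(3) = 1
σ(2) = 4 → σ⁻¹(4) = 2
σ(3) = 5 → σ⁻¹(5) = 3
σ(4) = 2 → σ⁻¹(2) = 4
σ(5) = 1 → σ⁻¹(1) = 5

σ⁻¹ = [5 4 1 2 3]


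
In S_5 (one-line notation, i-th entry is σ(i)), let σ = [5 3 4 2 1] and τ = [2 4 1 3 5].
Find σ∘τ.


σ∘τ: apply τ first, then σ
1 →τ 2 →σ 3
2 →τ 4 →σ 2
3 →τ 1 →σ 5
4 →τ 3 →σ 4
5 →τ 5 →σ 1

σ∘τ = [3 2 5 4 1]


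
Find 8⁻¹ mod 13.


Use the extended Euclidean algorithm to write 1 = 8·s + 13·t; then s mod 13 is the inverse.
Euclidean algorithm:
  8 = 0·13 + 8
  13 = 1·8 + 5
  8 = 1·5 + 3
  5 = 1·3 + 2
  3 = 1·2 + 1
  2 = 2·1 + 0
gcd(8,13) = 1
Back-substitution gives: 8·(5) + 13·(-3) = 1
So 8⁻¹ ≡ 5 ≡ 5 (mod 13)
Check: 8 × 5 = 40 ≡ 1 (mod 13) ✓

8⁻¹ ≡ 5 (mod 13)


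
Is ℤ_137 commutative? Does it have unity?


ℤ_137 is a commutative ring with unity 1; 137 is prime, so ℤ_137 is a field (hence an integral domain)
Commutative: Yes
Integral domain: Yes
Has unity: Yes

ℤ_137: Commutative=Yes, Unity=Yes


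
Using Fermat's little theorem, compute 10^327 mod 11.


Fermat's little theorem: if p is prime and gcd(a,p)=1, then a^(p-1) ≡ 1 (mod p)
p = 11 is prime, gcd(10,11) = 1
Reduce exponent: 327 mod 10 = 7
So 10^327 ≡ 10^7 (mod 11)
10^7 mod 11 = 10

10^327 ≡ 10 (mod 11)


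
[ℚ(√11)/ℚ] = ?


√11 has minimal polynomial x² - 11 (irreducible over ℚ since 11 is squarefree)

[ℚ(√11)/ℚ] = 2


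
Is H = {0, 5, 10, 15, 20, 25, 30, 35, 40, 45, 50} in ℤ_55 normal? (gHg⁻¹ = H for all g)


H = {0, 5, 10, 15, 20, 25, 30, 35, 40, 45, 50} in ℤ_55
ℤ_55 is abelian; every subgroup of an abelian group is normal

Yes, normal subgroup


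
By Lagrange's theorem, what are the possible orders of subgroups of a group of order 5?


Lagrange's theorem: |H| divides |G|
|G| = 5
Divisors of 5: 1, 5

Possible subgroup orders: {1, 5}


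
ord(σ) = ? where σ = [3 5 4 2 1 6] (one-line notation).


Cycle decomposition: (1 3 4 2 5)
Cycle lengths: 5
Order = lcm(5) = 5

ord(σ) = 5


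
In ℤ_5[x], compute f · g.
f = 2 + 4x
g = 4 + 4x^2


Expand and collect like terms; reduce coefficients mod 5:
x^0: 2·4 = 8 ≡ 3 (mod 5)
x^1: 2·0 + 4·4 = 16 ≡ 1 (mod 5)
x^2: 2·4 + 4·0 = 8 ≡ 3 (mod 5)
x^3: 4·4 = 16 ≡ 1 (mod 5)
Result: 3 + x + 3x^2 + x^3

f · g = 3 + x + 3x^2 + x^3


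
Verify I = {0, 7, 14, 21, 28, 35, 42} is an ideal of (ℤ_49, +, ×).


Check ideal conditions for I = {0, 7, 14, 21, 28, 35, 42} in ℤ_49:
(1) I is an additive subgroup? Yes
(2) For r ∈ ℤ_49 and a ∈ I: r·a ∈ I? Yes

Yes, I is an ideal of ℤ_49


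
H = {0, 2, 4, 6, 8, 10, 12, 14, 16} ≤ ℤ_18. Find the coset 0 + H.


0 + H = {0 + h (mod 18) : h ∈ H}
0+0=0, 0+2=2, 0+4=4, 0+6=6, 0+8=8, 0+10=10, 0+12=12, 0+14=14, 0+16=16

0 + H = {0, 2, 4, 6, 8, 10, 12, 14, 16}


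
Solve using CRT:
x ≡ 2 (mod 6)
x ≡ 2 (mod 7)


m₁ = 6, m₂ = 7, gcd = 1, so CRT applies. M = m₁·m₂ = 42
Let M₁ = M/m₁ = 7, M₂ = M/m₂ = 6
Find y₁ ≡ M₁⁻¹ (mod m₁): 7⁻¹ ≡ 1 (mod 6)
Find y₂ ≡ M₂⁻¹ (mod m₂): 6⁻¹ ≡ 6 (mod 7)
x = a₁·M₁·y₁ + a₂·M₂·y₂ = 2·7·1 + 2·6·6 = 86
Reduce mod 42: x ≡ 2
Check: 2 mod 6 = 2 ✓, 2 mod 7 = 2 ✓

x ≡ 2 (mod 42)


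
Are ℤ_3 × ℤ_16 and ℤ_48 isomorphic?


Comparing ℤ_3 × ℤ_16 and ℤ_48:
gcd(3,16) = 1, so ℤ_3 × ℤ_16 ≅ ℤ_48 (CRT)

Yes, ℤ_3 × ℤ_16 ≅ ℤ_48


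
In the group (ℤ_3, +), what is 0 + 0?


Operation: addition mod 3
0 + 0 = (a + b) mod 3 with a = 0, b = 0

0 + 0 = 0


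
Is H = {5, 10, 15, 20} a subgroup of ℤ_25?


Subgroup test for H = {5, 10, 15, 20} in (ℤ_25, +):
(1) 0 ∈ H? No
(2) Closure: for all a,b ∈ H, (a+b) mod 25 ∈ H? No  [counterexample: 5 + 20 = 0 ∉ H]
(3) Inverses: for all a ∈ H, -a mod 25 ∈ H? Yes

No, H is not a subgroup of ℤ_25


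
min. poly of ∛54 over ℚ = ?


∛54 satisfies x³ - 54 = 0, irreducible over ℚ (no rational root; 54 is not a perfect cube)

Minimal polynomial: x³ - 54


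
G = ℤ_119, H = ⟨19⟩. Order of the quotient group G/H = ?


|⟨19⟩| = n / gcd(19, 119) = 119 / 1 = 119
H is normal (ℤ_119 is abelian).
|G/H| = |G| / |H| = 119 / 119 = 1

|G/H| = 1


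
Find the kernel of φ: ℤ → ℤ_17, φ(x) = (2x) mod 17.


Kernel = preimage of identity
ker(φ) = {x ∈ ℤ : 2x ≡ 0 (mod 17)}. gcd(2,17) = 1, so 2x ≡ 0 (mod 17) ⟺ x ≡ 0 (mod 17/1 = 17). Hence ker(φ) = 17ℤ

ker(φ) = 17ℤ


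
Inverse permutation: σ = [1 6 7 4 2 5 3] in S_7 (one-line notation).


To find σ⁻¹, swap domain and range:
σ(1) = 1 → σ⁻¹(1) = 1
σ(2) = 6 → σ⁻¹(6) = 2
σ(3) = 7 → σ⁻¹(7) = 3
σ(4) = 4 → σ⁻¹(4) = 4
σ(5) = 2 → σ⁻¹(2) = 5
σ(6) = 5 → σ⁻¹(5) = 6
σ(7) = 3 → σ⁻¹(3) = 7

σ⁻¹ = [1 5 7 4 6 2 3]


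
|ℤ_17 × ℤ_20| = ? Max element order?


|ℤ_17 × ℤ_20| = 17 × 20 = 340
Max element order = lcm(17,20) = 340
Cyclic? Yes (gcd=1)

|ℤ_17×ℤ_20| = 340, max element order = 340


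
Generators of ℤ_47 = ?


g generates ℤ_n iff gcd(g,n) = 1
Prime factors of 47: 47
Generators are g ∈ {1,...,46} not divisible by any of these primes.
Generators: {1, 2, 3, 4, 5, 6, 7, 8, 9, 10, 11, 12, 13, 14, 15, 16, 17, 18, 19, 20, 21, 22, 23, 24, 25, 26, 27, 28, 29, 30, 31, 32, 33, 34, 35, 36, 37, 38, 39, 40, 41, 42, 43, 44, 45, 46}
Number of generators = φ(47) = 46

Generators of ℤ_47 = {1, 2, 3, 4, 5, 6, 7, 8, 9, 10, 11, 12, 13, 14, 15, 16, 17, 18, 19, 20, 21, 22, 23, 24, 25, 26, 27, 28, 29, 30, 31, 32, 33, 34, 35, 36, 37, 38, 39, 40, 41, 42, 43, 44, 45, 46}


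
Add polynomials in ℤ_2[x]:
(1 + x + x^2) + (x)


Add coefficients mod 2:
x^0: 1 + 0 = 1 (mod 2)
x^1: 1 + 1 = 0 (mod 2)
x^2: 1 + 0 = 1 (mod 2)
Result: 1 + x^2

f + g = 1 + x^2


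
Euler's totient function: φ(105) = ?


Factor n: 105 = 3 × 5 × 7
φ(n) = n · ∏(1 - 1/p) over distinct primes p | n
φ(105) = 105 · (1 - 1/3) · (1 - 1/5) · (1 - 1/7) = 48

φ(105) = 48


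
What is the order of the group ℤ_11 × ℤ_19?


|A × B| = |A| · |B|
|ℤ_11 × ℤ_19| = 11 × 19 = 209

|ℤ_11 × ℤ_19| = 209


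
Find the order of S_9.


|S_n| = n! (number of permutations of n symbols)
|S_9| = 9! = 362880

|S_9| = 362880


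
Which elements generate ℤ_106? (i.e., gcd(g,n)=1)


g generates ℤ_n iff gcd(g,n) = 1
Prime factors of 106: 2, 53
Generators are g ∈ {1,...,105} not divisible by any of these primes.
Generators: {1, 3, 5, 7, 9, 11, 13, 15, 17, 19, 21, 23, 25, 27, 29, 31, 33, 35, 37, 39, 41, 43, 45, 47, 49, 51, 55, 57, 59, 61, 63, 65, 67, 69, 71, 73, 75, 77, 79, 81, 83, 85, 87, 89, 91, 93, 95, 97, 99, 101, 103, 105}
Number of generators = φ(106) = 52

Generators of ℤ_106 = {1, 3, 5, 7, 9, 11, 13, 15, 17, 19, 21, 23, 25, 27, 29, 31, 33, 35, 37, 39, 41, 43, 45, 47, 49, 51, 55, 57, 59, 61, 63, 65, 67, 69, 71, 73, 75, 77, 79, 81, 83, 85, 87, 89, 91, 93, 95, 97, 99, 101, 103, 105}


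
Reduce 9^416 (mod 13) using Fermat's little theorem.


Fermat's little theorem: if p is prime and gcd(a,p)=1, then a^(p-1) ≡ 1 (mod p)
p = 13 is prime, gcd(9,13) = 1
Reduce exponent: 416 mod 12 = 8
So 9^416 ≡ 9^8 (mod 13)
9^8 mod 13 = 3

9^416 ≡ 3 (mod 13)


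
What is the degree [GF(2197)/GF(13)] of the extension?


GF(2197) = GF(13^3), so the extension degree is 3

[GF(2197)/GF(13)] = 3


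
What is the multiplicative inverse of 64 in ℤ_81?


Use the extended Euclidean algorithm to write 1 = 64·s + 81·t; then s mod 81 is the inverse.
Euclidean algorithm:
  64 = 0·81 + 64
  81 = 1·64 + 17
  64 = 3·17 + 13
  17 = 1·13 + 4
  13 = 3·4 + 1
  4 = 4·1 + 0
gcd(64,81) = 1
Back-substitution gives: 64·(19) + 81·(-15) = 1
So 64⁻¹ ≡ 19 ≡ 19 (mod 81)
Check: 64 × 19 = 1216 ≡ 1 (mod 81) ✓

64⁻¹ ≡ 19 (mod 81)


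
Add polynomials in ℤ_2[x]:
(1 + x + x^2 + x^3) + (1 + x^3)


Add coefficients mod 2:
x^0: 1 + 1 = 0 (mod 2)
x^1: 1 + 0 = 1 (mod 2)
x^2: 1 + 0 = 1 (mod 2)
x^3: 1 + 1 = 0 (mod 2)
Result: x + x^2

f + g = x + x^2


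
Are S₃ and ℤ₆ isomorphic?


Comparing S₃ and ℤ₆:
S₃ is non-abelian, ℤ₆ is abelian

No, S₃ ≇ ℤ₆


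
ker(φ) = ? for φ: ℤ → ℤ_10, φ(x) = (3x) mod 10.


Kernel = preimage of identity
ker(φ) = {x ∈ ℤ : 3x ≡ 0 (mod 10)}. gcd(3,10) = 1, so 3x ≡ 0 (mod 10) ⟺ x ≡ 0 (mod 10/1 = 10). Hence ker(φ) = 10ℤ

ker(φ) = 10ℤ


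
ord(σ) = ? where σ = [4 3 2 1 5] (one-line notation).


Cycle decomposition: (1 4) (2 3)
Cycle lengths: 2, 2
Order = lcm(2, 2) = 2

ord(σ) = 2


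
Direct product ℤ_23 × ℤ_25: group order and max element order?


|ℤ_23 × ℤ_25| = 23 × 25 = 575
Max element order = lcm(23,25) = 575
Cyclic? Yes (gcd=1)

|ℤ_23×ℤ_25| = 575, max element order = 575


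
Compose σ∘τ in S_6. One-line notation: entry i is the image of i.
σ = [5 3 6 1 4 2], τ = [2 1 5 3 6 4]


σ∘τ: apply τ first, then σ
1 →τ 2 →σ 3
2 →τ 1 →σ 5
3 →τ 5 →σ 4
4 →τ 3 →σ 6
5 →τ 6 →σ 2
6 →τ 4 →σ 1

σ∘τ = [3 5 4 6 2 1]


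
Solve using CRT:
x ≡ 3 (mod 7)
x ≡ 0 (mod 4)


m₁ = 7, m₂ = 4, gcd = 1, so CRT applies. M = m₁·m₂ = 28
Let M₁ = M/m₁ = 4, M₂ = M/m₂ = 7
Find y₁ ≡ M₁⁻¹ (mod m₁): 4⁻¹ ≡ 2 (mod 7)
Find y₂ ≡ M₂⁻¹ (mod m₂): 7⁻¹ ≡ 3 (mod 4)
x = a₁·M₁·y₁ + a₂·M₂·y₂ = 3·4·2 + 0·7·3 = 24
Reduce mod 28: x ≡ 24
Check: 24 mod 7 = 3 ✓, 24 mod 4 = 0 ✓

x ≡ 24 (mod 28)


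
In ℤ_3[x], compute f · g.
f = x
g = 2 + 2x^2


Expand and collect like terms; reduce coefficients mod 3:
x^0: 0·2 = 0 ≡ 0 (mod 3)
x^1: 0·0 + 1·2 = 2 ≡ 2 (mod 3)
x^2: 0·2 + 1·0 = 0 ≡ 0 (mod 3)
x^3: 1·2 = 2 ≡ 2 (mod 3)
Result: 2x + 2x^3

f · g = 2x + 2x^3


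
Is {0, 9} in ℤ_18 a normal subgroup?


H = {0, 9} in ℤ_18
ℤ_18 is abelian; every subgroup of an abelian group is normal

Yes, normal subgroup


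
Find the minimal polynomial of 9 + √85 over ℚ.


Let α = 9 + √85. Then α - 9 = √85, so (α - 9)² = 85, giving α² - 18α - 4 = 0. Degree 2 and α ∉ ℚ, so this is the minimal polynomial.

Minimal polynomial: x² - 18x - 4


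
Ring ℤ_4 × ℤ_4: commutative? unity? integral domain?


Direct product ring; commutative with unity (1,1); but (1,0)·(0,1) = (0,0) gives zero divisors, so not an integral domain
Commutative: Yes
Integral domain: No
Has unity: Yes

ℤ_4 × ℤ_4: Commutative=Yes, Unity=Yes


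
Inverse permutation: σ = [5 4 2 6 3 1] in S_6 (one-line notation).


To find σ⁻¹, swap domain and range:
σ(1) = 5 → σ⁻¹(5) = 1
σ(2) = 4 → σ⁻¹(4) = 2
σ(3) = 2 → σ⁻¹(2) = 3
σ(4) = 6 → σ⁻¹(6) = 4
σ(5) = 3 → σ⁻¹(3) = 5
σ(6) = 1 → σ⁻¹(1) = 6

σ⁻¹ = [6 3 5 2 1 4]


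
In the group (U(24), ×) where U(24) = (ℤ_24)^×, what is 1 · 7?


Operation: multiplication mod 24
1 · 7 = (a × b) mod 24 with a = 1, b = 7

1 · 7 = 7


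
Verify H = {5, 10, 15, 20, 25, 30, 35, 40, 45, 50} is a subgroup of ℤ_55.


Subgroup test for H = {5, 10, 15, 20, 25, 30, 35, 40, 45, 50} in (ℤ_55, +):
(1) 0 ∈ H? No
(2) Closure: for all a,b ∈ H, (a+b) mod 55 ∈ H? No  [counterexample: 5 + 50 = 0 ∉ H]
(3) Inverses: for all a ∈ H, -a mod 55 ∈ H? Yes

No, H is not a subgroup of ℤ_55


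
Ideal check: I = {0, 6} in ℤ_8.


Check ideal conditions for I = {0, 6} in ℤ_8:
(1) I is an additive subgroup? No
(2) For r ∈ ℤ_8 and a ∈ I: r·a ∈ I? No  [counterexample: r=2, a=6, r·a mod 8 = 4 ∉ I]

No, I is not an ideal of ℤ_8


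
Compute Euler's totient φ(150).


Factor n: 150 = 2 × 3 × 5^2
φ(n) = n · ∏(1 - 1/p) over distinct primes p | n
φ(150) = 150 · (1 - 1/2) · (1 - 1/3) · (1 - 1/5) = 40

φ(150) = 40


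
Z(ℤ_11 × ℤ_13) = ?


Z(G) = {g ∈ G | gx = xg for all x ∈ G}
Direct product of abelian groups is abelian, so Z(G) = G

Z(ℤ_11 × ℤ_13) = ℤ_11 × ℤ_13


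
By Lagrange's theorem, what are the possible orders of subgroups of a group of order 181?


Lagrange's theorem: |H| divides |G|
|G| = 181
Divisors of 181: 1, 181

Possible subgroup orders: {1, 181}


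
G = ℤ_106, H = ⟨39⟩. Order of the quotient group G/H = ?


|⟨39⟩| = n / gcd(39, 106) = 106 / 1 = 106
H is normal (ℤ_106 is abelian).
|G/H| = |G| / |H| = 106 / 106 = 1

|G/H| = 1


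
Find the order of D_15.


|D_n| = 2n (n rotations and n reflections)
|D_15| = 2×15 = 30

|D_15| = 30


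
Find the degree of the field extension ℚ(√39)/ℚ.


√39 has minimal polynomial x² - 39 (irreducible over ℚ since 39 is squarefree)

[ℚ(√39)/ℚ] = 2


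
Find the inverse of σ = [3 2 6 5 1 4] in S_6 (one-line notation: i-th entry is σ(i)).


To find σ⁻¹, swap domain and range:
σ(1) = 3 → σ⁻¹(3) = 1
σ(2) = 2 → σ⁻¹(2) = 2
σ(3) = 6 → σ⁻¹(6) = 3
σ(4) = 5 → σ⁻¹(5) = 4
σ(5) = 1 → σ⁻¹(1) = 5
σ(6) = 4 → σ⁻¹(4) = 6

σ⁻¹ = [5 2 1 6 4 3]


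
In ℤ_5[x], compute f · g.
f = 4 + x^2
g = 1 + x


Expand and collect like terms; reduce coefficients mod 5:
x^0: 4·1 = 4 ≡ 4 (mod 5)
x^1: 4·1 + 0·1 = 4 ≡ 4 (mod 5)
x^2: 0·1 + 1·1 = 1 ≡ 1 (mod 5)
x^3: 1·1 = 1 ≡ 1 (mod 5)
Result: 4 + 4x + x^2 + x^3

f · g = 4 + 4x + x^2 + x^3


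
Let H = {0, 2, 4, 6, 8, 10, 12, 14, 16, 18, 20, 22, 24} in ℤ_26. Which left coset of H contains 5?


5 + H = {5 + h (mod 26) : h ∈ H}
5+0=5, 5+2=7, 5+4=9, 5+6=11, 5+8=13, 5+10=15, 5+12=17, 5+14=19, 5+16=21, 5+18=23, 5+20=25, 5+22=1, 5+24=3
5 + H = {1, 3, 5, 7, 9, 11, 13, 15, 17, 19, 21, 23, 25} = 1 + H

5 + H = {1, 3, 5, 7, 9, 11, 13, 15, 17, 19, 21, 23, 25}


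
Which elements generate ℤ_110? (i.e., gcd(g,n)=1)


g generates ℤ_n iff gcd(g,n) = 1
Prime factors of 110: 2, 5, 11
Generators are g ∈ {1,...,109} not divisible by any of these primes.
Generators: {1, 3, 7, 9, 13, 17, 19, 21, 23, 27, 29, 31, 37, 39, 41, 43, 47, 49, 51, 53, 57, 59, 61, 63, 67, 69, 71, 73, 79, 81, 83, 87, 89, 91, 93, 97, 101, 103, 107, 109}
Number of generators = φ(110) = 40

Generators of ℤ_110 = {1, 3, 7, 9, 13, 17, 19, 21, 23, 27, 29, 31, 37, 39, 41, 43, 47, 49, 51, 53, 57, 59, 61, 63, 67, 69, 71, 73, 79, 81, 83, 87, 89, 91, 93, 97, 101, 103, 107, 109}


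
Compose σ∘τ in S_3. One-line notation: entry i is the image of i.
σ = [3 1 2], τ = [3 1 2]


σ∘τ: apply τ first, then σ
1 →τ 3 →σ 2
2 →τ 1 →σ 3
3 →τ 2 →σ 1

σ∘τ = [2 3 1]


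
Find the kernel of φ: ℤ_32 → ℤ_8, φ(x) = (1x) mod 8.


Kernel = preimage of identity
ker(φ) = {x ∈ ℤ_32 : 1x ≡ 0 (mod 8)}. Since 8 | 32, φ is well-defined. The kernel is the cyclic subgroup ⟨8⟩ of ℤ_32 (order 4), i.e. {0, 8, 16, 24}

ker(φ) = {0, 8, 16, 24}


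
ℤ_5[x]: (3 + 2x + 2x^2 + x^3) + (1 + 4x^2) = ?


Add coefficients mod 5:
x^0: 3 + 1 = 4 (mod 5)
x^1: 2 + 0 = 2 (mod 5)
x^2: 2 + 4 = 1 (mod 5)
x^3: 1 + 0 = 1 (mod 5)
Result: 4 + 2x + x^2 + x^3

f + g = 4 + 2x + x^2 + x^3


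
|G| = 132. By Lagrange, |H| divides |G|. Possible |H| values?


Lagrange's theorem: |H| divides |G|
|G| = 132
Divisors of 132: 1, 2, 3, 4, 6, 11, 12, 22, 33, 44, 66, 132

Possible subgroup orders: {1, 2, 3, 4, 6, 11, 12, 22, 33, 44, 66, 132}


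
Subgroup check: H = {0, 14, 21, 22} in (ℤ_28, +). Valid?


Subgroup test for H = {0, 14, 21, 22} in (ℤ_28, +):
(1) 0 ∈ H? Yes
(2) Closure: for all a,b ∈ H, (a+b) mod 28 ∈ H? No  [counterexample: 14 + 21 = 7 ∉ H]
(3) Inverses: for all a ∈ H, -a mod 28 ∈ H? No

No, H is not a subgroup of ℤ_28


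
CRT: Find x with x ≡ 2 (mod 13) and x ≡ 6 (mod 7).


m₁ = 13, m₂ = 7, gcd = 1, so CRT applies. M = m₁·m₂ = 91
Let M₁ = M/m₁ = 7, M₂ = M/m₂ = 13
Find y₁ ≡ M₁⁻¹ (mod m₁): 7⁻¹ ≡ 2 (mod 13)
Find y₂ ≡ M₂⁻¹ (mod m₂): 13⁻¹ ≡ 6 (mod 7)
x = a₁·M₁·y₁ + a₂·M₂·y₂ = 2·7·2 + 6·13·6 = 496
Reduce mod 91: x ≡ 41
Check: 41 mod 13 = 2 ✓, 41 mod 7 = 6 ✓

x ≡ 41 (mod 91)
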